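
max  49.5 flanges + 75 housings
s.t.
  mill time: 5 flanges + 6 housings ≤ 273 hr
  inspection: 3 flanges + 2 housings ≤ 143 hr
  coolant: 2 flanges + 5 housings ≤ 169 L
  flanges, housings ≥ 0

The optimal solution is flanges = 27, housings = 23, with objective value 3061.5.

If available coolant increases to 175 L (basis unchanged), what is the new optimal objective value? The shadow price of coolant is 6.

Δb = 6, so new z* = 3061.5 + (6)·(6) = 3061.5 + 36 = 3097.5.

3097.5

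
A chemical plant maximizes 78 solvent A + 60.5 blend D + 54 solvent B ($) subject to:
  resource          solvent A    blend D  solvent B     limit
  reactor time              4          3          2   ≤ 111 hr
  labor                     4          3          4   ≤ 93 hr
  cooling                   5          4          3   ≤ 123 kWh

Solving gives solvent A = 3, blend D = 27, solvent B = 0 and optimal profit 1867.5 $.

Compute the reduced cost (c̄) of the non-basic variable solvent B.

-8

Check each constraint at x*: reactor time 93/111 (slack 18); labor 93/93 (tight); cooling 123/123 (tight).
Since reactor time is not tight, its dual is 0.
The binding rows give the dual system: 4·y_labor + 5·y_cooling = 78 and 3·y_labor + 4·y_cooling = 60.5.
Solving: y_labor = 9.5, y_cooling = 8.
Reduced cost of solvent B: c₃ − yᵀa₃ = 54 − (9.5·4 + 8·3) = 54 − 62 = -8.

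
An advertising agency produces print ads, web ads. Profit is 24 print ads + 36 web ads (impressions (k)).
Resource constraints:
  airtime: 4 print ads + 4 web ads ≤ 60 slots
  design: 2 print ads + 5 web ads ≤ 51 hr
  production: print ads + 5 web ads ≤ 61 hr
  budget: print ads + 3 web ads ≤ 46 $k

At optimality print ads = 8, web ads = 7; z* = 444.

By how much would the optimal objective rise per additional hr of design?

At the optimum: airtime uses 60 of 60 (binding); design uses 51 of 51 (binding); production uses 43 of 61 (slack = 18); budget uses 29 of 46 (slack = 17).
Slack constraints have shadow price 0 (complementary slackness).
Dual feasibility on the basic columns requires 4·y_airtime + 2·y_design = 24, 4·y_airtime + 5·y_design = 36.
→ y_airtime = 4 and y_design = 4.
Shadow price of design = 4.

4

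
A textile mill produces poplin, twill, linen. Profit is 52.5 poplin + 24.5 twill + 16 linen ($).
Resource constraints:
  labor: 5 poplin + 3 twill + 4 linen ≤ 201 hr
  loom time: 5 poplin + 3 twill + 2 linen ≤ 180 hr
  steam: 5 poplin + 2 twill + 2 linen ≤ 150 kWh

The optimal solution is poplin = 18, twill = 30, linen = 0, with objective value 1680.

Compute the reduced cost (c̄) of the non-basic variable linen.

-5

Check each constraint at x*: labor 180/201 (slack 21); loom time 180/180 (tight); steam 150/150 (tight).
Slack constraints have shadow price 0 (complementary slackness).
The binding rows give the dual system: 5·y_loom time + 5·y_steam = 52.5 and 3·y_loom time + 2·y_steam = 24.5.
This yields shadow prices y_loom time = 3.5, y_steam = 7.
Reduced cost of linen: c₃ − yᵀa₃ = 16 − (3.5·2 + 7·2) = 16 − 21 = -5.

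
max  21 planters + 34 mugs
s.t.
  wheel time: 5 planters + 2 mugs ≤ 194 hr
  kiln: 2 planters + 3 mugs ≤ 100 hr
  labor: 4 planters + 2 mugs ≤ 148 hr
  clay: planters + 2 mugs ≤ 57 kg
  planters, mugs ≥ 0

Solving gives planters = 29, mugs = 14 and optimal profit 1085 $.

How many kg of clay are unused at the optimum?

clay used = 1·29 + 2·14 = 57; slack = 57 − 57 = 0.

0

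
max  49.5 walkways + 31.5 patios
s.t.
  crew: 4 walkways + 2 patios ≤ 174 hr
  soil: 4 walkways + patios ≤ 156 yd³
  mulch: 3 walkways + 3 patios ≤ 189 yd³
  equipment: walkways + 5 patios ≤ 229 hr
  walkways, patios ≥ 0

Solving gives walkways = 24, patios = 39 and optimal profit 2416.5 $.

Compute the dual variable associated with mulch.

4.5

At the optimum: crew uses 174 of 174 (binding); soil uses 135 of 156 (slack = 21); mulch uses 189 of 189 (binding); equipment uses 219 of 229 (slack = 10).
By complementary slackness, y = 0 for the non-binding constraints.
The binding rows give the dual system: 4·y_crew + 3·y_mulch = 49.5 and 2·y_crew + 3·y_mulch = 31.5.
→ y_crew = 9 and y_mulch = 4.5.
Shadow price of mulch = 4.5.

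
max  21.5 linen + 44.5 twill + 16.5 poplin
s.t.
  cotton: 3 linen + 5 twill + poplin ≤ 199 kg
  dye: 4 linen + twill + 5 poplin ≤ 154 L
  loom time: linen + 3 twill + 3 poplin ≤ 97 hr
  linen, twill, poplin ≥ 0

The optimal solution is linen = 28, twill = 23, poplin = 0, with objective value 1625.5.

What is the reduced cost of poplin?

At the optimum: cotton uses 199 of 199 (binding); dye uses 135 of 154 (slack = 19); loom time uses 97 of 97 (binding).
By complementary slackness, y = 0 for the non-binding constraint.
From A_Bᵀ y = c: 3·y_cotton + 1·y_loom time = 21.5; 5·y_cotton + 3·y_loom time = 44.5.
→ y_cotton = 5 and y_loom time = 6.5.
Reduced cost of poplin: c₃ − yᵀa₃ = 16.5 − (5·1 + 6.5·3) = 16.5 − 24.5 = -8.

-8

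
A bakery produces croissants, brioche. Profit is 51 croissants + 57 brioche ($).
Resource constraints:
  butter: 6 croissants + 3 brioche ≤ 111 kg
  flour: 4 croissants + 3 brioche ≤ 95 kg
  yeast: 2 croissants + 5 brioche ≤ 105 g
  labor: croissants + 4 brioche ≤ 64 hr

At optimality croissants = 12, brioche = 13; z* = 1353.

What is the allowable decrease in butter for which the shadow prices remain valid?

63

Binding constraints: butter, labor. The basis is B = [[6,3],[1,4]] with det 21.
Per unit decrease in butter, x* moves by d = (-0.1905, 0.0476).
The basis stays optimal until croissants reaches 0; allowable decrease = 63 kg.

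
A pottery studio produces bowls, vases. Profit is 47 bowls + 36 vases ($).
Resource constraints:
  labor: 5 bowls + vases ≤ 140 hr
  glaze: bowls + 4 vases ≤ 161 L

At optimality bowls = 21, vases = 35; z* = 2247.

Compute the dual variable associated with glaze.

7

Check each constraint at x*: labor 140/140 (tight); glaze 161/161 (tight).
The binding rows give the dual system: 5·y_labor + 1·y_glaze = 47 and 1·y_labor + 4·y_glaze = 36.
→ y_labor = 8 and y_glaze = 7.
Shadow price of glaze = 7.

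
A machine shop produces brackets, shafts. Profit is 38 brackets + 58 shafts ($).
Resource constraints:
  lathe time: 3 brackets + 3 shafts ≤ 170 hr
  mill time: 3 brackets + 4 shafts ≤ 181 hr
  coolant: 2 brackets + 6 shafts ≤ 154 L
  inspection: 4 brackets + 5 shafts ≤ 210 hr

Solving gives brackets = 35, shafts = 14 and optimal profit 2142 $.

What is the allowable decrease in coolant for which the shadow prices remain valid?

49

Binding constraints: coolant, inspection. The basis is B = [[2,6],[4,5]] with det -14.
Per unit decrease in coolant, x* moves by d = (0.3571, -0.2857).
The basis stays optimal until shafts reaches 0; allowable decrease = 49 L.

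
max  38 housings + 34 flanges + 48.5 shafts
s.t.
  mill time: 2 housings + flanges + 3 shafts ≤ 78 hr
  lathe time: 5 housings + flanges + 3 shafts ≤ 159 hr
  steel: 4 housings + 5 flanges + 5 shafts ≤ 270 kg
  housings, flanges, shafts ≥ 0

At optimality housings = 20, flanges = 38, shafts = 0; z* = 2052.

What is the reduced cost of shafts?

At the optimum: mill time uses 78 of 78 (binding); lathe time uses 138 of 159 (slack = 21); steel uses 270 of 270 (binding).
Slack constraints have shadow price 0 (complementary slackness).
From A_Bᵀ y = c: 2·y_mill time + 4·y_steel = 38; 1·y_mill time + 5·y_steel = 34.
→ y_mill time = 9 and y_steel = 5.
Reduced cost of shafts: c₃ − yᵀa₃ = 48.5 − (9·3 + 5·5) = 48.5 − 52 = -3.5.

-3.5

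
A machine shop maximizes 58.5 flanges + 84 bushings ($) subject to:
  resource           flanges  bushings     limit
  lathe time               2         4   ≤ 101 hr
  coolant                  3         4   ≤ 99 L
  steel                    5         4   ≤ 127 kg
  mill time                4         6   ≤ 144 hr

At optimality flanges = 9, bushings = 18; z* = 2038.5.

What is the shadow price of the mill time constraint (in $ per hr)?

9

Check each constraint at x*: lathe time 90/101 (slack 11); coolant 99/99 (tight); steel 117/127 (slack 10); mill time 144/144 (tight).
By complementary slackness, y = 0 for the non-binding constraints.
Dual feasibility on the basic columns requires 3·y_coolant + 4·y_mill time = 58.5, 4·y_coolant + 6·y_mill time = 84.
→ y_coolant = 7.5 and y_mill time = 9.
Shadow price of mill time = 9.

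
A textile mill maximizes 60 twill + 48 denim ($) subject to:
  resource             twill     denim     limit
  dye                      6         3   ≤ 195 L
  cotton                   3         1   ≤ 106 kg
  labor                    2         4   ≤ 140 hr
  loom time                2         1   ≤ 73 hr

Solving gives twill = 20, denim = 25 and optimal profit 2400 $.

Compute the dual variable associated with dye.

8

Binding: dye and labor. Non-binding: cotton (21 unused), loom time (8 unused).
By complementary slackness, y = 0 for the non-binding constraints.
The binding rows give the dual system: 6·y_dye + 2·y_labor = 60 and 3·y_dye + 4·y_labor = 48.
Solving: y_dye = 8, y_labor = 6.
Shadow price of dye = 8.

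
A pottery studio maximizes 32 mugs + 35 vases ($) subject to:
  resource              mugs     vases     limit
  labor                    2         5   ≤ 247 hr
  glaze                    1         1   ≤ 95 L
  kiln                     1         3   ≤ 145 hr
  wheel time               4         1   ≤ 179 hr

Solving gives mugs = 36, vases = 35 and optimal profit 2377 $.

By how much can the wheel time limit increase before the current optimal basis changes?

144

Binding constraints: labor, wheel time. The basis is B = [[2,5],[4,1]] with det -18.
Per unit increase in wheel time, x* moves by d = (0.2778, -0.1111).
The basis stays optimal until glaze becomes binding; allowable increase = 144 hr.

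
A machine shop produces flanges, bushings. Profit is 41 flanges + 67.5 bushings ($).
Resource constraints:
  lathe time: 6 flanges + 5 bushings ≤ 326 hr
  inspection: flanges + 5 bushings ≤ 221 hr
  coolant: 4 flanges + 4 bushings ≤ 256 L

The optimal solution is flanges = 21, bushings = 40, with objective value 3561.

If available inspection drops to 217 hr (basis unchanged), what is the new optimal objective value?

Binding: lathe time and inspection. Non-binding: coolant (12 unused).
Since coolant is not tight, its dual is 0.
Dual feasibility on the basic columns requires 6·y_lathe time + 1·y_inspection = 41, 5·y_lathe time + 5·y_inspection = 67.5.
Solving: y_lathe time = 5.5, y_inspection = 8.
Δz = y_inspection·Δb = 8 × (-4) = -32, so new z* = 3561 − 32 = 3529.

3529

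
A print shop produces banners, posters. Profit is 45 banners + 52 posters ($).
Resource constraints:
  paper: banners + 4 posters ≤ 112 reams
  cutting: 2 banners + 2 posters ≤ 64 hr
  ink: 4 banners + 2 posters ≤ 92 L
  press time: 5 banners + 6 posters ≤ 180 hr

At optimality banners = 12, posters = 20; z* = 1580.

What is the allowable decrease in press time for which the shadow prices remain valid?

2

Binding constraints: cutting, press time. The basis is B = [[2,2],[5,6]] with det 2.
Per unit decrease in press time, x* moves by d = (1, -1).
The basis stays optimal until ink becomes binding; allowable decrease = 2 hr.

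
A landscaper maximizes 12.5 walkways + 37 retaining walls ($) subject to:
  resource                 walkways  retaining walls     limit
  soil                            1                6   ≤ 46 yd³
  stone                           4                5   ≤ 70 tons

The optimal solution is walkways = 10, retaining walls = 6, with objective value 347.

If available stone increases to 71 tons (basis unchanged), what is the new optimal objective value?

Both soil and stone are binding at x*.
From A_Bᵀ y = c: 1·y_soil + 4·y_stone = 12.5; 6·y_soil + 5·y_stone = 37.
This yields shadow prices y_soil = 4.5, y_stone = 2.
Δz = y_stone·Δb = 2 × (1) = 2, so new z* = 347 + 2 = 349.

349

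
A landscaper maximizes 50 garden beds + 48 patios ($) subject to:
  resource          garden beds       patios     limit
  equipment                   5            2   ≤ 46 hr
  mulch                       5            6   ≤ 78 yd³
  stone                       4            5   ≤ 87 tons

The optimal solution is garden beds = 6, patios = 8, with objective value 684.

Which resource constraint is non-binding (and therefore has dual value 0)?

stone

equipment: 46/46 (binding)
mulch: 78/78 (binding)
stone: 64/87 (slack 23)
By complementary slackness, a constraint with positive slack has shadow price 0 → stone.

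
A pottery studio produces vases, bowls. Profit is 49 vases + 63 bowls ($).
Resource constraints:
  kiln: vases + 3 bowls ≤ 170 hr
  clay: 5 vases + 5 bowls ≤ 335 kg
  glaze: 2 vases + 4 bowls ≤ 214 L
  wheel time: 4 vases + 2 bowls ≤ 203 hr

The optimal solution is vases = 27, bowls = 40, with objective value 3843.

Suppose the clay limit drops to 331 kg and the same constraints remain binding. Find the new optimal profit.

3815

Check each constraint at x*: kiln 147/170 (slack 23); clay 335/335 (tight); glaze 214/214 (tight); wheel time 188/203 (slack 15).
By complementary slackness, y = 0 for the non-binding constraints.
The binding rows give the dual system: 5·y_clay + 2·y_glaze = 49 and 5·y_clay + 4·y_glaze = 63.
This yields shadow prices y_clay = 7, y_glaze = 7.
Δz = y_clay·Δb = 7 × (-4) = -28, so new z* = 3843 − 28 = 3815.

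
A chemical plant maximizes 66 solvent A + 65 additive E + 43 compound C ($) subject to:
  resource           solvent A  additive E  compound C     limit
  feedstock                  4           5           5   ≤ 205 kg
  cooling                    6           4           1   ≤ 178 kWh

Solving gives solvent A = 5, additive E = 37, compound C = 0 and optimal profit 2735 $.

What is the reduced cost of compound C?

Both feedstock and cooling are binding at x*.
From A_Bᵀ y = c: 4·y_feedstock + 6·y_cooling = 66; 5·y_feedstock + 4·y_cooling = 65.
Solving: y_feedstock = 9, y_cooling = 5.
Reduced cost of compound C: c₃ − yᵀa₃ = 43 − (9·5 + 5·1) = 43 − 50 = -7.

-7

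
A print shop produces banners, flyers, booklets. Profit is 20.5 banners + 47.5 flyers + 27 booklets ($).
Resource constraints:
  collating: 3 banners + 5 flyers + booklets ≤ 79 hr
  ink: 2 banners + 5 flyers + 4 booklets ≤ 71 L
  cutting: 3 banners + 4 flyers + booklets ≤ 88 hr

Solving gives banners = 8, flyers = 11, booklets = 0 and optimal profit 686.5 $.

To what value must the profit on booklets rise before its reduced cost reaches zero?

Check each constraint at x*: collating 79/79 (tight); ink 71/71 (tight); cutting 68/88 (slack 20).
By complementary slackness, y = 0 for the non-binding constraint.
The binding rows give the dual system: 3·y_collating + 2·y_ink = 20.5 and 5·y_collating + 5·y_ink = 47.5.
→ y_collating = 1.5 and y_ink = 8.
booklets enters the basis when its profit ≥ yᵀa₃ = 1.5·1 + 8·4 = 33.5.

33.5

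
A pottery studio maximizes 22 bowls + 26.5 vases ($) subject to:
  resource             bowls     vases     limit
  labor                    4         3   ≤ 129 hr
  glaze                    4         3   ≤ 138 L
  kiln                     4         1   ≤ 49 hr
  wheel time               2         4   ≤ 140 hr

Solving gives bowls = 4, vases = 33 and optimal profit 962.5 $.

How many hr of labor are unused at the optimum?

14

labor used = 4·4 + 3·33 = 115; slack = 129 − 115 = 14.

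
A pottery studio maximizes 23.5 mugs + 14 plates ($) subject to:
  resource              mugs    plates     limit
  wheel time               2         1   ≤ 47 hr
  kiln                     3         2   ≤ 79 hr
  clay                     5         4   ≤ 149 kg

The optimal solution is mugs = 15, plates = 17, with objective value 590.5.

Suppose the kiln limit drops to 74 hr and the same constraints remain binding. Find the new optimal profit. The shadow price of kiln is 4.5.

Δb = -5, so new z* = 590.5 + (4.5)·(-5) = 590.5 − 22.5 = 568.

568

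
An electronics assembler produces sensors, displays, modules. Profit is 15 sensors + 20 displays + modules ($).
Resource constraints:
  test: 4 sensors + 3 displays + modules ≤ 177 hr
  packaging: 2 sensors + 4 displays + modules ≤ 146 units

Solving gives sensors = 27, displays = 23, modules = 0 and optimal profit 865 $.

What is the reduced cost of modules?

Both test and packaging are binding at x*.
Dual feasibility on the basic columns requires 4·y_test + 2·y_packaging = 15, 3·y_test + 4·y_packaging = 20.
Solving: y_test = 2, y_packaging = 3.5.
Reduced cost of modules: c₃ − yᵀa₃ = 1 − (2·1 + 3.5·1) = 1 − 5.5 = -4.5.

-4.5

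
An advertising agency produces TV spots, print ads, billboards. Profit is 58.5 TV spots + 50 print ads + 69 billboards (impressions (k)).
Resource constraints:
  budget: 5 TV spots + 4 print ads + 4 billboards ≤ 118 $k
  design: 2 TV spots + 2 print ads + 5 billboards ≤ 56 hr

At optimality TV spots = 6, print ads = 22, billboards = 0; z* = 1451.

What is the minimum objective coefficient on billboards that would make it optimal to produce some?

74

Both budget and design are binding at x*.
Dual feasibility on the basic columns requires 5·y_budget + 2·y_design = 58.5, 4·y_budget + 2·y_design = 50.
Solving: y_budget = 8.5, y_design = 8.
billboards enters the basis when its profit ≥ yᵀa₃ = 8.5·4 + 8·5 = 74.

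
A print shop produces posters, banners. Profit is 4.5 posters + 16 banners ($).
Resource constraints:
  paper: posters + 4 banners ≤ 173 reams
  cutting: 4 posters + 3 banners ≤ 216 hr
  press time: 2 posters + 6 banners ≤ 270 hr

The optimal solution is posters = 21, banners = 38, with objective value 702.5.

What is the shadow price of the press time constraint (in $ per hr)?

1

Check each constraint at x*: paper 173/173 (tight); cutting 198/216 (slack 18); press time 270/270 (tight).
Slack constraints have shadow price 0 (complementary slackness).
From A_Bᵀ y = c: 1·y_paper + 2·y_press time = 4.5; 4·y_paper + 6·y_press time = 16.
Solving: y_paper = 2.5, y_press time = 1.
Shadow price of press time = 1.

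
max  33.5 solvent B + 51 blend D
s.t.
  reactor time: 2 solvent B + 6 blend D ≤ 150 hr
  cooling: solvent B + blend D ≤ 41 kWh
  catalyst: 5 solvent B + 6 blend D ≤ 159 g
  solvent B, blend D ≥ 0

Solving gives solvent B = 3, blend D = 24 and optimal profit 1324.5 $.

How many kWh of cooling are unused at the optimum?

cooling used = 1·3 + 1·24 = 27; slack = 41 − 27 = 14.

14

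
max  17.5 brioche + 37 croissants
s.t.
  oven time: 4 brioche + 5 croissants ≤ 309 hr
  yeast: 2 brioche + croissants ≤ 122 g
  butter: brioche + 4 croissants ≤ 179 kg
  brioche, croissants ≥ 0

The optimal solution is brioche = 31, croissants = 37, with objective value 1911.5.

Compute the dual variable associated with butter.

Binding: oven time and butter. Non-binding: yeast (23 unused).
Slack constraints have shadow price 0 (complementary slackness).
Dual feasibility on the basic columns requires 4·y_oven time + 1·y_butter = 17.5, 5·y_oven time + 4·y_butter = 37.
This yields shadow prices y_oven time = 3, y_butter = 5.5.
Shadow price of butter = 5.5.

5.5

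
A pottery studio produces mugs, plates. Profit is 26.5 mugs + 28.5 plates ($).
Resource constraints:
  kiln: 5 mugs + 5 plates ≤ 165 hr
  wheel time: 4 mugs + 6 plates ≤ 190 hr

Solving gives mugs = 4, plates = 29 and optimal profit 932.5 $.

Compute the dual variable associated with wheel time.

1

Both kiln and wheel time are binding at x*.
From A_Bᵀ y = c: 5·y_kiln + 4·y_wheel time = 26.5; 5·y_kiln + 6·y_wheel time = 28.5.
→ y_kiln = 4.5 and y_wheel time = 1.
Shadow price of wheel time = 1.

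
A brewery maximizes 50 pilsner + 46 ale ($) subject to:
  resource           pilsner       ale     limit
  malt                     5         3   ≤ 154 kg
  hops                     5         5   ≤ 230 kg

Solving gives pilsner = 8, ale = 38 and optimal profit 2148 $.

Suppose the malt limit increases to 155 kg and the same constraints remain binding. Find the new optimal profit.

Check each constraint at x*: malt 154/154 (tight); hops 230/230 (tight).
Dual feasibility on the basic columns requires 5·y_malt + 5·y_hops = 50, 3·y_malt + 5·y_hops = 46.
→ y_malt = 2 and y_hops = 8.
Δz = y_malt·Δb = 2 × (1) = 2, so new z* = 2148 + 2 = 2150.

2150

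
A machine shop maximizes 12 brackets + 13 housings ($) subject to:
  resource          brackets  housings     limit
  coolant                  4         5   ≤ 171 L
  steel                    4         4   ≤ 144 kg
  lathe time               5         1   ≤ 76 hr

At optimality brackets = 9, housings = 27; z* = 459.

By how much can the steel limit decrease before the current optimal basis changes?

Binding constraints: coolant, steel. The basis is B = [[4,5],[4,4]] with det -4.
Per unit decrease in steel, x* moves by d = (-1.25, 1).
The basis stays optimal until brackets reaches 0; allowable decrease = 7.2 kg.

7.2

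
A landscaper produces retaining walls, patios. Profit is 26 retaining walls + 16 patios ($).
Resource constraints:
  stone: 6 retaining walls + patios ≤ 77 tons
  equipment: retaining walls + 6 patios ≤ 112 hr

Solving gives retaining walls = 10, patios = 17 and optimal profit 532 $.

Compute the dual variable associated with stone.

Both stone and equipment are binding at x*.
From A_Bᵀ y = c: 6·y_stone + 1·y_equipment = 26; 1·y_stone + 6·y_equipment = 16.
→ y_stone = 4 and y_equipment = 2.
Shadow price of stone = 4.

4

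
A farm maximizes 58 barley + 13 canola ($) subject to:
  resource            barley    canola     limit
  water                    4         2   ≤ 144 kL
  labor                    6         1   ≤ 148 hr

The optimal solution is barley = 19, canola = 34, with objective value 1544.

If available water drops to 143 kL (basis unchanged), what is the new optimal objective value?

Check each constraint at x*: water 144/144 (tight); labor 148/148 (tight).
From A_Bᵀ y = c: 4·y_water + 6·y_labor = 58; 2·y_water + 1·y_labor = 13.
This yields shadow prices y_water = 2.5, y_labor = 8.
Δz = y_water·Δb = 2.5 × (-1) = -2.5, so new z* = 1544 − 2.5 = 1541.5.

1541.5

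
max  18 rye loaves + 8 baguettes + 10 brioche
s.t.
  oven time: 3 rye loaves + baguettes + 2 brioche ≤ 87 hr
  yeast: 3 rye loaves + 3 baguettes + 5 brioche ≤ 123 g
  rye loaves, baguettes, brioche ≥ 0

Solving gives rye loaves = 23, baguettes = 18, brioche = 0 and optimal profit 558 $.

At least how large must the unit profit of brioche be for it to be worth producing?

15

Check each constraint at x*: oven time 87/87 (tight); yeast 123/123 (tight).
Dual feasibility on the basic columns requires 3·y_oven time + 3·y_yeast = 18, 1·y_oven time + 3·y_yeast = 8.
Solving: y_oven time = 5, y_yeast = 1.
brioche enters the basis when its profit ≥ yᵀa₃ = 5·2 + 1·5 = 15.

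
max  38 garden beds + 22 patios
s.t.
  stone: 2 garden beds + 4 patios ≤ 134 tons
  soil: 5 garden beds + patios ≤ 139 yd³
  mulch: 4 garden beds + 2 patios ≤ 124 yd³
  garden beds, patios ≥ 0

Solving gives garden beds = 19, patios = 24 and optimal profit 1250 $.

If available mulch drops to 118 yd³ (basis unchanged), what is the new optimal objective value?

1196

Check each constraint at x*: stone 134/134 (tight); soil 119/139 (slack 20); mulch 124/124 (tight).
Since soil is not tight, its dual is 0.
The binding rows give the dual system: 2·y_stone + 4·y_mulch = 38 and 4·y_stone + 2·y_mulch = 22.
This yields shadow prices y_stone = 1, y_mulch = 9.
Δz = y_mulch·Δb = 9 × (-6) = -54, so new z* = 1250 − 54 = 1196.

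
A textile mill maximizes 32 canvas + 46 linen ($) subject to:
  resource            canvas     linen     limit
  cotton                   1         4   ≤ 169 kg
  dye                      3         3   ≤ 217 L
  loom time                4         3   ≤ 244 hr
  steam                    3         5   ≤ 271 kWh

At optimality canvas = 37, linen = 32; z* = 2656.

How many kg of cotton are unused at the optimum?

4

cotton used = 1·37 + 4·32 = 165; slack = 169 − 165 = 4.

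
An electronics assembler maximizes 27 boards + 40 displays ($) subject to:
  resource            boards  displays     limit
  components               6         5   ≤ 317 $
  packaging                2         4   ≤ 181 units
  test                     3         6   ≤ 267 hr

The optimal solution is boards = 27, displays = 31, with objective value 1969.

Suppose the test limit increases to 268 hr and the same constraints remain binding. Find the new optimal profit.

1974

Check each constraint at x*: components 317/317 (tight); packaging 178/181 (slack 3); test 267/267 (tight).
By complementary slackness, y = 0 for the non-binding constraint.
From A_Bᵀ y = c: 6·y_components + 3·y_test = 27; 5·y_components + 6·y_test = 40.
Solving: y_components = 2, y_test = 5.
Δz = y_test·Δb = 5 × (1) = 5, so new z* = 1969 + 5 = 1974.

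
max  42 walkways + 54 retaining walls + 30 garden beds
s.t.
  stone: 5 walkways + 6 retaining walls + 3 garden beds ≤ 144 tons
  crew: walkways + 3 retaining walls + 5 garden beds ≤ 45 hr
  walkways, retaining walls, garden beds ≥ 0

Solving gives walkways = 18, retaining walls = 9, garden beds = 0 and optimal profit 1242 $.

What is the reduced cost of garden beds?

Both stone and crew are binding at x*.
Dual feasibility on the basic columns requires 5·y_stone + 1·y_crew = 42, 6·y_stone + 3·y_crew = 54.
Solving: y_stone = 8, y_crew = 2.
Reduced cost of garden beds: c₃ − yᵀa₃ = 30 − (8·3 + 2·5) = 30 − 34 = -4.

-4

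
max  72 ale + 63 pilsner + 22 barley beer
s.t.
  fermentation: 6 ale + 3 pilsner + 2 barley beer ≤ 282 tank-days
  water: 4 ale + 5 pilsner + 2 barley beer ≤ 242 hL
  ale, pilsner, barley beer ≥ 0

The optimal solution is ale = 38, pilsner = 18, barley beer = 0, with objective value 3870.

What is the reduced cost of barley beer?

Check each constraint at x*: fermentation 282/282 (tight); water 242/242 (tight).
The binding rows give the dual system: 6·y_fermentation + 4·y_water = 72 and 3·y_fermentation + 5·y_water = 63.
Solving: y_fermentation = 6, y_water = 9.
Reduced cost of barley beer: c₃ − yᵀa₃ = 22 − (6·2 + 9·2) = 22 − 30 = -8.

-8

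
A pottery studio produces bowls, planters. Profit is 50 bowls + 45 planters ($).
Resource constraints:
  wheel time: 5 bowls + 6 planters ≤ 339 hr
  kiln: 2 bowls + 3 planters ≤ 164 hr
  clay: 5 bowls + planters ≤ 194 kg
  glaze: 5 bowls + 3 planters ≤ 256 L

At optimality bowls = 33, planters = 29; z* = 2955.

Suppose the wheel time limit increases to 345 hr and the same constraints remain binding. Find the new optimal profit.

2997

Check each constraint at x*: wheel time 339/339 (tight); kiln 153/164 (slack 11); clay 194/194 (tight); glaze 252/256 (slack 4).
By complementary slackness, y = 0 for the non-binding constraints.
Dual feasibility on the basic columns requires 5·y_wheel time + 5·y_clay = 50, 6·y_wheel time + 1·y_clay = 45.
This yields shadow prices y_wheel time = 7, y_clay = 3.
Δz = y_wheel time·Δb = 7 × (6) = 42, so new z* = 2955 + 42 = 2997.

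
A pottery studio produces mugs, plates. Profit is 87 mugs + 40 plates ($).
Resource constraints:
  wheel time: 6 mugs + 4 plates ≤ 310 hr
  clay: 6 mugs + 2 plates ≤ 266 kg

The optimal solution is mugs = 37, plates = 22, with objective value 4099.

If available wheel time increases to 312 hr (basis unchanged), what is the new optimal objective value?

At the optimum: wheel time uses 310 of 310 (binding); clay uses 266 of 266 (binding).
Dual feasibility on the basic columns requires 6·y_wheel time + 6·y_clay = 87, 4·y_wheel time + 2·y_clay = 40.
This yields shadow prices y_wheel time = 5.5, y_clay = 9.
Δz = y_wheel time·Δb = 5.5 × (2) = 11, so new z* = 4099 + 11 = 4110.

4110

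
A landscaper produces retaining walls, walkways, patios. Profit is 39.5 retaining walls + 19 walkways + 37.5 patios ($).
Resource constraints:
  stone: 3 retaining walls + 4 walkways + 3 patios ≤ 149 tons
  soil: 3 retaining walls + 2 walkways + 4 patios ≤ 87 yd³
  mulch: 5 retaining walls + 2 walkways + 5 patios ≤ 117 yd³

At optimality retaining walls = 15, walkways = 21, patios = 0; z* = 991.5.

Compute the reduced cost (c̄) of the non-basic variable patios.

Binding: soil and mulch. Non-binding: stone (20 unused).
Slack constraints have shadow price 0 (complementary slackness).
The binding rows give the dual system: 3·y_soil + 5·y_mulch = 39.5 and 2·y_soil + 2·y_mulch = 19.
→ y_soil = 4 and y_mulch = 5.5.
Reduced cost of patios: c₃ − yᵀa₃ = 37.5 − (4·4 + 5.5·5) = 37.5 − 43.5 = -6.

-6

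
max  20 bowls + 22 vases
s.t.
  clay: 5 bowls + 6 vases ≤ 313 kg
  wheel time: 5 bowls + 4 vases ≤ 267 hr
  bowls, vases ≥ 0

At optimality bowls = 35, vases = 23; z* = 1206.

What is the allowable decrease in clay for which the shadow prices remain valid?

Binding constraints: clay, wheel time. The basis is B = [[5,6],[5,4]] with det -10.
Per unit decrease in clay, x* moves by d = (0.4, -0.5).
The basis stays optimal until vases reaches 0; allowable decrease = 46 kg.

46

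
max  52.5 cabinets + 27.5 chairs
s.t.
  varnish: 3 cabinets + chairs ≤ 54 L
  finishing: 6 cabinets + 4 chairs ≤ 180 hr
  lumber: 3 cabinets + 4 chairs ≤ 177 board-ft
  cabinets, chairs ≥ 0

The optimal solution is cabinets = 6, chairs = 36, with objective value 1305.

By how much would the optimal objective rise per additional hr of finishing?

At the optimum: varnish uses 54 of 54 (binding); finishing uses 180 of 180 (binding); lumber uses 162 of 177 (slack = 15).
Since lumber is not tight, its dual is 0.
Dual feasibility on the basic columns requires 3·y_varnish + 6·y_finishing = 52.5, 1·y_varnish + 4·y_finishing = 27.5.
Solving: y_varnish = 7.5, y_finishing = 5.
Shadow price of finishing = 5.

5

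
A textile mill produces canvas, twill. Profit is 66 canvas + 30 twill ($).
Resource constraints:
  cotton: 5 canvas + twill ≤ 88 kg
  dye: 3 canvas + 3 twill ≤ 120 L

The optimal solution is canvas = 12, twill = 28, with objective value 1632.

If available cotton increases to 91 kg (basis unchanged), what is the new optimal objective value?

1659

At the optimum: cotton uses 88 of 88 (binding); dye uses 120 of 120 (binding).
The binding rows give the dual system: 5·y_cotton + 3·y_dye = 66 and 1·y_cotton + 3·y_dye = 30.
Solving: y_cotton = 9, y_dye = 7.
Δz = y_cotton·Δb = 9 × (3) = 27, so new z* = 1632 + 27 = 1659.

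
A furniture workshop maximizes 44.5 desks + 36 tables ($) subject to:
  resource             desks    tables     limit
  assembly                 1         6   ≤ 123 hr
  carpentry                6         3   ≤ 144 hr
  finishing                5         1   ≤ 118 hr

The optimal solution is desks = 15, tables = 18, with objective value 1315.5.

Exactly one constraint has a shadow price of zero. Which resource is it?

finishing

assembly: 123/123 (binding)
carpentry: 144/144 (binding)
finishing: 93/118 (slack 25)
By complementary slackness, a constraint with positive slack has shadow price 0 → finishing.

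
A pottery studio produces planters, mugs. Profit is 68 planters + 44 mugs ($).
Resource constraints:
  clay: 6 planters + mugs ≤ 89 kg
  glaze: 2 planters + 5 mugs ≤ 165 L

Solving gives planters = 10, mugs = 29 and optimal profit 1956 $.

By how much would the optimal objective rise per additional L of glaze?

Both clay and glaze are binding at x*.
From A_Bᵀ y = c: 6·y_clay + 2·y_glaze = 68; 1·y_clay + 5·y_glaze = 44.
Solving: y_clay = 9, y_glaze = 7.
Shadow price of glaze = 7.

7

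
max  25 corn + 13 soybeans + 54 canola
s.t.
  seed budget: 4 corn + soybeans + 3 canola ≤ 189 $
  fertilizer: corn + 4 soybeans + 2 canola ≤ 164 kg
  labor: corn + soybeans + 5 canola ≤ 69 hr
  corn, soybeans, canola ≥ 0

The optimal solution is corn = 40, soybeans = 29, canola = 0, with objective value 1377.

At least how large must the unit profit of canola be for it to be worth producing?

57

Binding: seed budget and labor. Non-binding: fertilizer (8 unused).
By complementary slackness, y = 0 for the non-binding constraint.
The binding rows give the dual system: 4·y_seed budget + 1·y_labor = 25 and 1·y_seed budget + 1·y_labor = 13.
→ y_seed budget = 4 and y_labor = 9.
canola enters the basis when its profit ≥ yᵀa₃ = 4·3 + 9·5 = 57.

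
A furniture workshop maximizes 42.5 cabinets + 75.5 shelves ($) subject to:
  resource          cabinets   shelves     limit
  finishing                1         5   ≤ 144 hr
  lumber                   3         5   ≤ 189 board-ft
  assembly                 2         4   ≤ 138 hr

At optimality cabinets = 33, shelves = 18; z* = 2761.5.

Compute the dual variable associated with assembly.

Binding: lumber and assembly. Non-binding: finishing (21 unused).
By complementary slackness, y = 0 for the non-binding constraint.
The binding rows give the dual system: 3·y_lumber + 2·y_assembly = 42.5 and 5·y_lumber + 4·y_assembly = 75.5.
→ y_lumber = 9.5 and y_assembly = 7.
Shadow price of assembly = 7.

7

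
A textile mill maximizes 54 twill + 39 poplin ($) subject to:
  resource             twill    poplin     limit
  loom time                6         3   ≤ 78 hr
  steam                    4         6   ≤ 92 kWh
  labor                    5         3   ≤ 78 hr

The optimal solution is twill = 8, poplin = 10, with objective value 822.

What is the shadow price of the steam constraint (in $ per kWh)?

3

Check each constraint at x*: loom time 78/78 (tight); steam 92/92 (tight); labor 70/78 (slack 8).
Slack constraints have shadow price 0 (complementary slackness).
The binding rows give the dual system: 6·y_loom time + 4·y_steam = 54 and 3·y_loom time + 6·y_steam = 39.
Solving: y_loom time = 7, y_steam = 3.
Shadow price of steam = 3.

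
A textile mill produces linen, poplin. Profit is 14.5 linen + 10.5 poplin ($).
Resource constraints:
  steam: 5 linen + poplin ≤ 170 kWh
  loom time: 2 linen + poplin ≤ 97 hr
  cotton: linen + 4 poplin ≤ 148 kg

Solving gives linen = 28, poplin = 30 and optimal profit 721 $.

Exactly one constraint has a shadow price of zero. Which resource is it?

steam: 170/170 (binding)
loom time: 86/97 (slack 11)
cotton: 148/148 (binding)
By complementary slackness, a constraint with positive slack has shadow price 0 → loom time.

loom time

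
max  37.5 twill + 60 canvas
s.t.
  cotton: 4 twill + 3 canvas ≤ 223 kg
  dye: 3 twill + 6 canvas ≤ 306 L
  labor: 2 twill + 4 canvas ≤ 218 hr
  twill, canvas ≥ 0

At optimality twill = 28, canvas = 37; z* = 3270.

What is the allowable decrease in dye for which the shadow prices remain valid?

Binding constraints: cotton, dye. The basis is B = [[4,3],[3,6]] with det 15.
Per unit decrease in dye, x* moves by d = (0.2, -0.2667).
The basis stays optimal until canvas reaches 0; allowable decrease = 138.75 L.

138.75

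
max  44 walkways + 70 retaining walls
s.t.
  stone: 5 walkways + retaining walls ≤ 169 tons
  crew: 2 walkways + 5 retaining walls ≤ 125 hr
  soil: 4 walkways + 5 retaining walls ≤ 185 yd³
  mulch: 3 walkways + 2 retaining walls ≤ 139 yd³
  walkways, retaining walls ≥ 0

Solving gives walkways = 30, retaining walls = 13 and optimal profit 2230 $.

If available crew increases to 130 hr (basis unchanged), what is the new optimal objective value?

2260

Check each constraint at x*: stone 163/169 (slack 6); crew 125/125 (tight); soil 185/185 (tight); mulch 116/139 (slack 23).
By complementary slackness, y = 0 for the non-binding constraints.
From A_Bᵀ y = c: 2·y_crew + 4·y_soil = 44; 5·y_crew + 5·y_soil = 70.
This yields shadow prices y_crew = 6, y_soil = 8.
Δz = y_crew·Δb = 6 × (5) = 30, so new z* = 2230 + 30 = 2260.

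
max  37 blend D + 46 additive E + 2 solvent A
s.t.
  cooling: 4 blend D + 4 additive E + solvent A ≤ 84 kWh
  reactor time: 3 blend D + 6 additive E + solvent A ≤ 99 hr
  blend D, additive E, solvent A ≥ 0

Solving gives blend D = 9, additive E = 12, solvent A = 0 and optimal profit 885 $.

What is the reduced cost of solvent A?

At the optimum: cooling uses 84 of 84 (binding); reactor time uses 99 of 99 (binding).
From A_Bᵀ y = c: 4·y_cooling + 3·y_reactor time = 37; 4·y_cooling + 6·y_reactor time = 46.
Solving: y_cooling = 7, y_reactor time = 3.
Reduced cost of solvent A: c₃ − yᵀa₃ = 2 − (7·1 + 3·1) = 2 − 10 = -8.

-8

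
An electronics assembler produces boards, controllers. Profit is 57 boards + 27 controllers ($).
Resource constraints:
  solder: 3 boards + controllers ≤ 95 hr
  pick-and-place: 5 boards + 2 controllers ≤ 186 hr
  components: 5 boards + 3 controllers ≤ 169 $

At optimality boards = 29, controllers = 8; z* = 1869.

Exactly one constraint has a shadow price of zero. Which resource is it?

solder: 95/95 (binding)
pick-and-place: 161/186 (slack 25)
components: 169/169 (binding)
By complementary slackness, a constraint with positive slack has shadow price 0 → pick-and-place.

pick-and-place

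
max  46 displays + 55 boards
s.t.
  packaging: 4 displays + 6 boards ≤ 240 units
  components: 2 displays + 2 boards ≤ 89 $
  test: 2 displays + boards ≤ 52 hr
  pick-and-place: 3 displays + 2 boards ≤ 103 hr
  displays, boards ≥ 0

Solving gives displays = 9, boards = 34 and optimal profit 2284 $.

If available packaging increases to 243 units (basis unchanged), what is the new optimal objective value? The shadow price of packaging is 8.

2308

Δb = 3, so new z* = 2284 + (8)·(3) = 2284 + 24 = 2308.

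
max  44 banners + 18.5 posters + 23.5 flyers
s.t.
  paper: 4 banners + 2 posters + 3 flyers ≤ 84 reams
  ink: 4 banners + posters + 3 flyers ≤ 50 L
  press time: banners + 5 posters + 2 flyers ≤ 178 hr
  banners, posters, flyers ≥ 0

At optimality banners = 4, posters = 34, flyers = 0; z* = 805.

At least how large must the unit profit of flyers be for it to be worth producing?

33

Binding: paper and ink. Non-binding: press time (4 unused).
By complementary slackness, y = 0 for the non-binding constraint.
Dual feasibility on the basic columns requires 4·y_paper + 4·y_ink = 44, 2·y_paper + 1·y_ink = 18.5.
This yields shadow prices y_paper = 7.5, y_ink = 3.5.
flyers enters the basis when its profit ≥ yᵀa₃ = 7.5·3 + 3.5·3 = 33.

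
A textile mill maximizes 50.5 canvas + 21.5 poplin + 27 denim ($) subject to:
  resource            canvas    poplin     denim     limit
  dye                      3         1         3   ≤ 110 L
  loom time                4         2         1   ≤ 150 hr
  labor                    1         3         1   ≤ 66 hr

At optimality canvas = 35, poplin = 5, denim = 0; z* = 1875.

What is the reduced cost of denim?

Binding: dye and loom time. Non-binding: labor (16 unused).
Slack constraints have shadow price 0 (complementary slackness).
Dual feasibility on the basic columns requires 3·y_dye + 4·y_loom time = 50.5, 1·y_dye + 2·y_loom time = 21.5.
→ y_dye = 7.5 and y_loom time = 7.
Reduced cost of denim: c₃ − yᵀa₃ = 27 − (7.5·3 + 7·1) = 27 − 29.5 = -2.5.

-2.5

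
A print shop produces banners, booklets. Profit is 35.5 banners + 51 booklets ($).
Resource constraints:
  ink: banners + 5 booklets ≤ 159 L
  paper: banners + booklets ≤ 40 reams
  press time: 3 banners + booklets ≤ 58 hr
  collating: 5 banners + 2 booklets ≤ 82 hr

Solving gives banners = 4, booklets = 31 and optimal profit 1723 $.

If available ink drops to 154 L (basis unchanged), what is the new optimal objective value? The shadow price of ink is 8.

1683

Δb = -5, so new z* = 1723 + (8)·(-5) = 1723 − 40 = 1683.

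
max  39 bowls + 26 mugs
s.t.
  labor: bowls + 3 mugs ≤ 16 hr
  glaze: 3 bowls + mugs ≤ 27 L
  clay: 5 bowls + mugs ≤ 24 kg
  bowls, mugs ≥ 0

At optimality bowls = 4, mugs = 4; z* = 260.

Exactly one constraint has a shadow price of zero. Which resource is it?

glaze

labor: 16/16 (binding)
glaze: 16/27 (slack 11)
clay: 24/24 (binding)
By complementary slackness, a constraint with positive slack has shadow price 0 → glaze.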